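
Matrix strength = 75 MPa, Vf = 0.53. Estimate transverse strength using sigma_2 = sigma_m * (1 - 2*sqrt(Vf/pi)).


factor = 1 - 2*sqrt(0.53/pi) = 0.1785
sigma_2 = 75 * 0.1785 = 13.39 MPa

13.39 MPa


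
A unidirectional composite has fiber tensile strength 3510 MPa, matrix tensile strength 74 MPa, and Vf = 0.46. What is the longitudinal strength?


sigma_1 = sigma_f*Vf + sigma_m*(1-Vf) = 3510*0.46 + 74*0.54 = 1654.6 MPa

1654.6 MPa


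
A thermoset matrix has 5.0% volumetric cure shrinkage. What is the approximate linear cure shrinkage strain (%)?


Linear shrinkage ≈ vol_shrink/3 = 5.0/3 = 1.667%

1.667%


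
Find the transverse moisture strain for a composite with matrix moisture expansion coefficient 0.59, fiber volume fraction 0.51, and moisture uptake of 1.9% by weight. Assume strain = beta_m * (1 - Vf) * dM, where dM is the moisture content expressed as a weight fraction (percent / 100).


dM = 1.9/100 = 0.019
strain = beta_m * (1-Vf) * dM = 0.59 * 0.49 * 0.019 = 0.0054929

0.0054929


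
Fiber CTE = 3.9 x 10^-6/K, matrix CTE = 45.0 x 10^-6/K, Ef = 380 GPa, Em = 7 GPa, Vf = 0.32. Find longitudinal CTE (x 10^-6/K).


E1 = Ef*Vf + Em*(1-Vf) = 126.36
alpha_1 = (alpha_f*Ef*Vf + alpha_m*Em*(1-Vf))/E1 = 5.45 x 10^-6/K

5.45 x 10^-6/K


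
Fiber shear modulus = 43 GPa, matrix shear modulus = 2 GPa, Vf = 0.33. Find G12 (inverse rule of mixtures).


1/G12 = Vf/Gf + (1-Vf)/Gm = 0.33/43 + 0.67/2
G12 = 2.92 GPa

2.92 GPa


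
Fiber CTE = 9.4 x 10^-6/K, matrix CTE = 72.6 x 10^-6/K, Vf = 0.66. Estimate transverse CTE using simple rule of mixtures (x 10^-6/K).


alpha_2 = alpha_f*Vf + alpha_m*(1-Vf) = 9.4*0.66 + 72.6*0.34 = 30.9 x 10^-6/K

30.9 x 10^-6/K


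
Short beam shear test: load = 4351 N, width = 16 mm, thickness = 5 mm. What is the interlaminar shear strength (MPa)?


ILSS = 3F/(4bh) = 3*4351/(4*16*5) = 40.79 MPa

40.79 MPa


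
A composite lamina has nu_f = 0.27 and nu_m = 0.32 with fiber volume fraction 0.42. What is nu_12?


nu_12 = nu_f*Vf + nu_m*(1-Vf) = 0.27*0.42 + 0.32*0.58 = 0.299

0.299


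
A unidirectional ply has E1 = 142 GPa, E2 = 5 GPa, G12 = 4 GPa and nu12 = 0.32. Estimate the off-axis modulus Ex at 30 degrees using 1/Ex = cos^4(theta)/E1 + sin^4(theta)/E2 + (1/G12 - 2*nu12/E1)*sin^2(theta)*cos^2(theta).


cos^4(30) = 0.5625, sin^4(30) = 0.0625, sin^2(30)*cos^2(30) = 0.1875
1/G12 - 2*nu12/E1 = 1/4 - 2*0.32/142 = 0.245493 GPa^-1
1/Ex = 0.5625/142 + 0.0625/5 + 0.245493*0.1875 = 0.0624912 GPa^-1
Ex = 16.0 GPa

16.0 GPa


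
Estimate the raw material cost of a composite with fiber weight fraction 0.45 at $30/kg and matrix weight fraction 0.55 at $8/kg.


Cost = cost_f*Wf + cost_m*Wm = 30*0.45 + 8*0.55 = $17.9/kg

$17.9/kg


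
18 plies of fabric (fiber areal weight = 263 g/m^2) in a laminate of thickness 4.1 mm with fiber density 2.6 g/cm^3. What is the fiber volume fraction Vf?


Vf = n * FAW / (rho_f * h * 1000) = 18 * 263 / (2.6 * 4.1 * 1000) = 0.4441

0.4441


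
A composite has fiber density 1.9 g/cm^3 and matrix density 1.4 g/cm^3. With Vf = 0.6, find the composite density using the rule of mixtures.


rho_c = rho_f*Vf + rho_m*(1-Vf) = 1.9*0.6 + 1.4*0.4 = 1.7 g/cm^3

1.7 g/cm^3


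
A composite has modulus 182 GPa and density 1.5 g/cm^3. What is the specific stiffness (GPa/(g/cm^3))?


Specific stiffness = E/rho = 182/1.5 = 121.3 GPa/(g/cm^3)

121.3 GPa/(g/cm^3)


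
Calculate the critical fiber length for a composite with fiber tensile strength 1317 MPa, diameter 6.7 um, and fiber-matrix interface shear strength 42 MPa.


Lc = sigma_f * d / (2 * tau_i) = 1317 * 6.7 / (2 * 42) = 105.0 um

105.0 um


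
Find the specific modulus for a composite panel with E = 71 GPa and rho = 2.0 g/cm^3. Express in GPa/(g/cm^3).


Specific stiffness = E/rho = 71/2.0 = 35.5 GPa/(g/cm^3)

35.5 GPa/(g/cm^3)


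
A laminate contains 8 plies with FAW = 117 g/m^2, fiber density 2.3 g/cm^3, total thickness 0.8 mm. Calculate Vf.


Vf = n * FAW / (rho_f * h * 1000) = 8 * 117 / (2.3 * 0.8 * 1000) = 0.5087

0.5087


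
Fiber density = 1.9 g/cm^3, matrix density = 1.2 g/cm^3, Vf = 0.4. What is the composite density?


rho_c = rho_f*Vf + rho_m*(1-Vf) = 1.9*0.4 + 1.2*0.6 = 1.48 g/cm^3

1.48 g/cm^3


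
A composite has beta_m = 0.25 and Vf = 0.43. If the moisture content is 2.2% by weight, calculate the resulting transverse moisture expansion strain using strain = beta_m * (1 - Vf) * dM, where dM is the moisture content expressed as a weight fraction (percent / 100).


dM = 2.2/100 = 0.022
strain = beta_m * (1-Vf) * dM = 0.25 * 0.57 * 0.022 = 0.003135

0.003135


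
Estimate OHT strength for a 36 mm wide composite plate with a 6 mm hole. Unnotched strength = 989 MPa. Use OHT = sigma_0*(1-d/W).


OHT = sigma_0*(1-d/W) = 989*(1-6/36) = 824.2 MPa

824.2 MPa


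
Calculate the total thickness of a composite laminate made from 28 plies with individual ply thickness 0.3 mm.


h = n * t_ply = 28 * 0.3 = 8.4 mm

8.4 mm


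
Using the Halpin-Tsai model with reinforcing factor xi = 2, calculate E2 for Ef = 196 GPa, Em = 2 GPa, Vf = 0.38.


eta = (Ef/Em - 1)/(Ef/Em + xi) = (98.0 - 1)/(98.0 + 2) = 0.97
E2 = Em*(1+xi*eta*Vf)/(1-eta*Vf) = 5.5 GPa

5.5 GPa


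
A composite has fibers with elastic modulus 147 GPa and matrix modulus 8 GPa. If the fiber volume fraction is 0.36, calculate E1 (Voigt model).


E1 = Ef*Vf + Em*(1-Vf) = 147*0.36 + 8*0.64 = 58.04 GPa

58.04 GPa


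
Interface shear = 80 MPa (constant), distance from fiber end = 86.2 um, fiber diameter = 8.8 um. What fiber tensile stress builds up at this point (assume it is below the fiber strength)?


Force balance: sigma_f * (pi*d^2/4) = tau * (pi*d) * x  ->  sigma_f = 4 * tau * x / d
sigma_f = 4 * 80 * 86.2 / 8.8 = 3134.5 MPa

3134.5 MPa


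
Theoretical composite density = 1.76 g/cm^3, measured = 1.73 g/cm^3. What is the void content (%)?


Void% = (rho_theo - rho_actual)/rho_theo * 100 = (1.76 - 1.73)/1.76 * 100 = 1.7%

1.7%


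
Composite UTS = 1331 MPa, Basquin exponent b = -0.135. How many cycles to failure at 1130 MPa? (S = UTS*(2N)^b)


N = 0.5 * (S/UTS)^(1/b) = 0.5 * (1130/1331)^(1/-0.135) = 1.6813 cycles

1.6813 cycles


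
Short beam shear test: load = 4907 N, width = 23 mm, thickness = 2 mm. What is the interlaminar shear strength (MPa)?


ILSS = 3F/(4bh) = 3*4907/(4*23*2) = 80.01 MPa

80.01 MPa


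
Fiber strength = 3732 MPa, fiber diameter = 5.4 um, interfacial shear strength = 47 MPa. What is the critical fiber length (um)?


Lc = sigma_f * d / (2 * tau_i) = 3732 * 5.4 / (2 * 47) = 214.4 um

214.4 um


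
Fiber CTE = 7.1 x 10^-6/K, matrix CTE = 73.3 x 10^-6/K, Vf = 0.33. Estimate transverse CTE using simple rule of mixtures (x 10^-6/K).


alpha_2 = alpha_f*Vf + alpha_m*(1-Vf) = 7.1*0.33 + 73.3*0.67 = 51.5 x 10^-6/K

51.5 x 10^-6/K


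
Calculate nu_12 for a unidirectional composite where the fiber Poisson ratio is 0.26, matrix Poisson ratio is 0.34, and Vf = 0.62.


nu_12 = nu_f*Vf + nu_m*(1-Vf) = 0.26*0.62 + 0.34*0.38 = 0.2904

0.2904


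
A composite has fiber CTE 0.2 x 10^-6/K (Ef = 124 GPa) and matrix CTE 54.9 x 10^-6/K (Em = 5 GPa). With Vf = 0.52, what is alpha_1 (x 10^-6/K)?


E1 = Ef*Vf + Em*(1-Vf) = 66.88
alpha_1 = (alpha_f*Ef*Vf + alpha_m*Em*(1-Vf))/E1 = 2.16 x 10^-6/K

2.16 x 10^-6/K


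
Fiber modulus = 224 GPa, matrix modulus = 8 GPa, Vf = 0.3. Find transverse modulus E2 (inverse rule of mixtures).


1/E2 = Vf/Ef + (1-Vf)/Em = 0.3/224 + 0.7/8
E2 = 11.26 GPa

11.26 GPa


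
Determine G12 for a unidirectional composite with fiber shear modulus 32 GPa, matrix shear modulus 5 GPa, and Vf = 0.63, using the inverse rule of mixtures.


1/G12 = Vf/Gf + (1-Vf)/Gm = 0.63/32 + 0.37/5
G12 = 10.67 GPa

10.67 GPa


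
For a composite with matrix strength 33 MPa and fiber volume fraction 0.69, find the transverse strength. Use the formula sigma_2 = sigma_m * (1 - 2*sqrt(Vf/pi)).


factor = 1 - 2*sqrt(0.69/pi) = 0.0627
sigma_2 = 33 * 0.0627 = 2.07 MPa

2.07 MPa


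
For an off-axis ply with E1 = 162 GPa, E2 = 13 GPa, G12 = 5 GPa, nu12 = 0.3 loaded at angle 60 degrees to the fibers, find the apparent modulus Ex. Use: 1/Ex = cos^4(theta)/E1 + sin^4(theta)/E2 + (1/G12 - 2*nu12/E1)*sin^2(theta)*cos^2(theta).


cos^4(60) = 0.0625, sin^4(60) = 0.5625, sin^2(60)*cos^2(60) = 0.1875
1/G12 - 2*nu12/E1 = 1/5 - 2*0.3/162 = 0.196296 GPa^-1
1/Ex = 0.0625/162 + 0.5625/13 + 0.196296*0.1875 = 0.0804606 GPa^-1
Ex = 12.43 GPa

12.43 GPa


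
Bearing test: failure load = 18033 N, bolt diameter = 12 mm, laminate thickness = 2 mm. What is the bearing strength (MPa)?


sigma_br = F/(d*h) = 18033/(12*2) = 751.4 MPa

751.4 MPa


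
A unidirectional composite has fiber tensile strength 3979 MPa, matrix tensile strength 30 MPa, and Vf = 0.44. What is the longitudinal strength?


sigma_1 = sigma_f*Vf + sigma_m*(1-Vf) = 3979*0.44 + 30*0.56 = 1767.6 MPa

1767.6 MPa


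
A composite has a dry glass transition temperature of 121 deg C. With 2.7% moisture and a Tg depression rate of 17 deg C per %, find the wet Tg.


Tg_wet = Tg_dry - k*moisture = 121 - 17*2.7 = 75.1 deg C

75.1 deg C


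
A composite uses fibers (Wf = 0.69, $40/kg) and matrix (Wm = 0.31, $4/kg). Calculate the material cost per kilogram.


Cost = cost_f*Wf + cost_m*Wm = 40*0.69 + 4*0.31 = $28.84/kg

$28.84/kg


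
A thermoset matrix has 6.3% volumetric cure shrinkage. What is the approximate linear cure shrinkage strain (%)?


Linear shrinkage ≈ vol_shrink/3 = 6.3/3 = 2.1%

2.1%


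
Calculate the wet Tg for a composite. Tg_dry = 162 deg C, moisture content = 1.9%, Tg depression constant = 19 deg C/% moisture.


Tg_wet = Tg_dry - k*moisture = 162 - 19*1.9 = 125.9 deg C

125.9 deg C


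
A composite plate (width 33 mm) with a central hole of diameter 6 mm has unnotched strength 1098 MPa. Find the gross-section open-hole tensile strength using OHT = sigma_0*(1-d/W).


OHT = sigma_0*(1-d/W) = 1098*(1-6/33) = 898.4 MPa

898.4 MPa


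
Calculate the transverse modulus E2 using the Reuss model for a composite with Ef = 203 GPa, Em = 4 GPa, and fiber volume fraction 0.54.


1/E2 = Vf/Ef + (1-Vf)/Em = 0.54/203 + 0.46/4
E2 = 8.5 GPa

8.5 GPa


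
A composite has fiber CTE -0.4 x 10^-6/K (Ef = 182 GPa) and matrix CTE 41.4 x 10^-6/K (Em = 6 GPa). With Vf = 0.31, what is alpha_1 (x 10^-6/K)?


E1 = Ef*Vf + Em*(1-Vf) = 60.56
alpha_1 = (alpha_f*Ef*Vf + alpha_m*Em*(1-Vf))/E1 = 2.46 x 10^-6/K

2.46 x 10^-6/K


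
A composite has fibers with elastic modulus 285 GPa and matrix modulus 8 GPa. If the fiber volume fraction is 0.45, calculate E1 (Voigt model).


E1 = Ef*Vf + Em*(1-Vf) = 285*0.45 + 8*0.55 = 132.65 GPa

132.65 GPa


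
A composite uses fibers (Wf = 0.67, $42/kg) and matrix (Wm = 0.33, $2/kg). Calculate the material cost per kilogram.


Cost = cost_f*Wf + cost_m*Wm = 42*0.67 + 2*0.33 = $28.8/kg

$28.8/kg


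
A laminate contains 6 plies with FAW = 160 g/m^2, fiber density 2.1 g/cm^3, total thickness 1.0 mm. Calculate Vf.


Vf = n * FAW / (rho_f * h * 1000) = 6 * 160 / (2.1 * 1.0 * 1000) = 0.4571

0.4571


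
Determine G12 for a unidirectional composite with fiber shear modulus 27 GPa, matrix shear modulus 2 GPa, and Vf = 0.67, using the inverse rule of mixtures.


1/G12 = Vf/Gf + (1-Vf)/Gm = 0.67/27 + 0.33/2
G12 = 5.27 GPa

5.27 GPa


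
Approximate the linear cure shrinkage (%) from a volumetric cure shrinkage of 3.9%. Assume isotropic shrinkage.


Linear shrinkage ≈ vol_shrink/3 = 3.9/3 = 1.3%

1.3%


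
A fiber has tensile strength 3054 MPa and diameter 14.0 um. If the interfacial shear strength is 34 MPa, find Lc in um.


Lc = sigma_f * d / (2 * tau_i) = 3054 * 14.0 / (2 * 34) = 628.8 um

628.8 um


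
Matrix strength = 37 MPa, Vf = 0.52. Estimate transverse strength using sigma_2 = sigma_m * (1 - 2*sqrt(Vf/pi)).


factor = 1 - 2*sqrt(0.52/pi) = 0.1863
sigma_2 = 37 * 0.1863 = 6.89 MPa

6.89 MPa


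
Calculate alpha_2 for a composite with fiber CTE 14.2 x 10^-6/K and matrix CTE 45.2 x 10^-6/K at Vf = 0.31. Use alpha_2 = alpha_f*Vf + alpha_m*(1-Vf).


alpha_2 = alpha_f*Vf + alpha_m*(1-Vf) = 14.2*0.31 + 45.2*0.69 = 35.6 x 10^-6/K

35.6 x 10^-6/K


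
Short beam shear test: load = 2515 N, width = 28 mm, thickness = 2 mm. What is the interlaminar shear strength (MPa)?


ILSS = 3F/(4bh) = 3*2515/(4*28*2) = 33.68 MPa

33.68 MPa


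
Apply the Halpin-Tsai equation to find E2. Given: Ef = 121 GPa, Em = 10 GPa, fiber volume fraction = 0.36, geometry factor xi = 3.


eta = (Ef/Em - 1)/(Ef/Em + xi) = (12.1 - 1)/(12.1 + 3) = 0.7351
E2 = Em*(1+xi*eta*Vf)/(1-eta*Vf) = 24.39 GPa

24.39 GPa


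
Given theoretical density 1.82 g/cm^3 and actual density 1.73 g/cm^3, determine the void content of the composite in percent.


Void% = (rho_theo - rho_actual)/rho_theo * 100 = (1.82 - 1.73)/1.82 * 100 = 4.95%

4.95%


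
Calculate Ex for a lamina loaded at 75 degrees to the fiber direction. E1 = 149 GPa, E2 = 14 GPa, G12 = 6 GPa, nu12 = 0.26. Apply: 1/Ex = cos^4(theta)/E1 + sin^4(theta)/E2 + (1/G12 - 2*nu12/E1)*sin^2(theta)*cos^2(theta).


cos^4(75) = 0.004487, sin^4(75) = 0.870513, sin^2(75)*cos^2(75) = 0.0625
1/G12 - 2*nu12/E1 = 1/6 - 2*0.26/149 = 0.163177 GPa^-1
1/Ex = 0.004487/149 + 0.870513/14 + 0.163177*0.0625 = 0.0724081 GPa^-1
Ex = 13.81 GPa

13.81 GPa


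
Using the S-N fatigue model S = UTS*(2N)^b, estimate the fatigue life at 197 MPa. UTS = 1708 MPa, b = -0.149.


N = 0.5 * (S/UTS)^(1/b) = 0.5 * (197/1708)^(1/-0.149) = 987227.5215 cycles

987227.5215 cycles


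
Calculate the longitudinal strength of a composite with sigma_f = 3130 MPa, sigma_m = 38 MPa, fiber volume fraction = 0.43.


sigma_1 = sigma_f*Vf + sigma_m*(1-Vf) = 3130*0.43 + 38*0.57 = 1367.6 MPa

1367.6 MPa


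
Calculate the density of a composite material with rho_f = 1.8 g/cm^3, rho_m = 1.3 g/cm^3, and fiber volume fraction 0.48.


rho_c = rho_f*Vf + rho_m*(1-Vf) = 1.8*0.48 + 1.3*0.52 = 1.54 g/cm^3

1.54 g/cm^3


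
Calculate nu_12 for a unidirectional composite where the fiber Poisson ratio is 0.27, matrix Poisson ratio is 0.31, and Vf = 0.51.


nu_12 = nu_f*Vf + nu_m*(1-Vf) = 0.27*0.51 + 0.31*0.49 = 0.2896

0.2896


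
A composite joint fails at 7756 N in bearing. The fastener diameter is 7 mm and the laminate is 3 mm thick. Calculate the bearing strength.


sigma_br = F/(d*h) = 7756/(7*3) = 369.3 MPa

369.3 MPa


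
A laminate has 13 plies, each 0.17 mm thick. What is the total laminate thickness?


h = n * t_ply = 13 * 0.17 = 2.21 mm

2.21 mm


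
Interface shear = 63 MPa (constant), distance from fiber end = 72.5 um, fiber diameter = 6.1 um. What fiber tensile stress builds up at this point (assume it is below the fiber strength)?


Force balance: sigma_f * (pi*d^2/4) = tau * (pi*d) * x  ->  sigma_f = 4 * tau * x / d
sigma_f = 4 * 63 * 72.5 / 6.1 = 2995.1 MPa

2995.1 MPa


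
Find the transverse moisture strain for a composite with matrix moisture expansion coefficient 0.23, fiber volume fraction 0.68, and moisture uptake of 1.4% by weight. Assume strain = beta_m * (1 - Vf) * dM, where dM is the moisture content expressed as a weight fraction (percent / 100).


dM = 1.4/100 = 0.014
strain = beta_m * (1-Vf) * dM = 0.23 * 0.32 * 0.014 = 0.0010304

0.0010304


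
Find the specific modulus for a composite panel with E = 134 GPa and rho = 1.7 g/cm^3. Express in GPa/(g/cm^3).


Specific stiffness = E/rho = 134/1.7 = 78.8 GPa/(g/cm^3)

78.8 GPa/(g/cm^3)


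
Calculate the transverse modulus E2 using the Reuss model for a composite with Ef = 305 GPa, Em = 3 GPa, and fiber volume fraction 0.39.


1/E2 = Vf/Ef + (1-Vf)/Em = 0.39/305 + 0.61/3
E2 = 4.89 GPa

4.89 GPa


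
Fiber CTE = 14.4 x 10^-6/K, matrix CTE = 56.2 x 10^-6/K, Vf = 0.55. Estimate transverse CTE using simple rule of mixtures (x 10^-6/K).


alpha_2 = alpha_f*Vf + alpha_m*(1-Vf) = 14.4*0.55 + 56.2*0.45 = 33.2 x 10^-6/K

33.2 x 10^-6/K


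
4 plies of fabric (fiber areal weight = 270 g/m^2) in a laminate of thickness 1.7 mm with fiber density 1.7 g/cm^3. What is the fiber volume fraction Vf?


Vf = n * FAW / (rho_f * h * 1000) = 4 * 270 / (1.7 * 1.7 * 1000) = 0.3737

0.3737


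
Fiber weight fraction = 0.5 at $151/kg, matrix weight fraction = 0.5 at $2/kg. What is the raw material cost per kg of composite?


Cost = cost_f*Wf + cost_m*Wm = 151*0.5 + 2*0.5 = $76.5/kg

$76.5/kg


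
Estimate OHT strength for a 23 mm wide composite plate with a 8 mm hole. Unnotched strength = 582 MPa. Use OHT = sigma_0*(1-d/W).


OHT = sigma_0*(1-d/W) = 582*(1-8/23) = 379.6 MPa

379.6 MPa


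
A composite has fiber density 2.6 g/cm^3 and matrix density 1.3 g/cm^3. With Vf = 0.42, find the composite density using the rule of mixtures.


rho_c = rho_f*Vf + rho_m*(1-Vf) = 2.6*0.42 + 1.3*0.58 = 1.846 g/cm^3

1.846 g/cm^3


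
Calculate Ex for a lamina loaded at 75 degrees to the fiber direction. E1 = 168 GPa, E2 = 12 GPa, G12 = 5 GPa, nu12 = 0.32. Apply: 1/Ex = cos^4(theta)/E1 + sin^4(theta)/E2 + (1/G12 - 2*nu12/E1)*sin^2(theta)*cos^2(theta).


cos^4(75) = 0.004487, sin^4(75) = 0.870513, sin^2(75)*cos^2(75) = 0.0625
1/G12 - 2*nu12/E1 = 1/5 - 2*0.32/168 = 0.19619 GPa^-1
1/Ex = 0.004487/168 + 0.870513/12 + 0.19619*0.0625 = 0.0848313 GPa^-1
Ex = 11.79 GPa

11.79 GPa


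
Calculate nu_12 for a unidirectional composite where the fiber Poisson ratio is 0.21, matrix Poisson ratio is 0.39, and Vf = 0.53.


nu_12 = nu_f*Vf + nu_m*(1-Vf) = 0.21*0.53 + 0.39*0.47 = 0.2946

0.2946


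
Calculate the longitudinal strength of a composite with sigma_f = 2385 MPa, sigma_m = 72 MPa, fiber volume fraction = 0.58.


sigma_1 = sigma_f*Vf + sigma_m*(1-Vf) = 2385*0.58 + 72*0.42 = 1413.5 MPa

1413.5 MPa


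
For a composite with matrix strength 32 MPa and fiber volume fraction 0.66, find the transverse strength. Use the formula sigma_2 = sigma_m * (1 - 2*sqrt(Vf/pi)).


factor = 1 - 2*sqrt(0.66/pi) = 0.0833
sigma_2 = 32 * 0.0833 = 2.67 MPa

2.67 MPa


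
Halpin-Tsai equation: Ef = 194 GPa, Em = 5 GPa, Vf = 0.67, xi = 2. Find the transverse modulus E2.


eta = (Ef/Em - 1)/(Ef/Em + xi) = (38.8 - 1)/(38.8 + 2) = 0.9265
E2 = Em*(1+xi*eta*Vf)/(1-eta*Vf) = 29.55 GPa

29.55 GPa


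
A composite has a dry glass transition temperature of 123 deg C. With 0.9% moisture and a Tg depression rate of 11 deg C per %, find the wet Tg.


Tg_wet = Tg_dry - k*moisture = 123 - 11*0.9 = 113.1 deg C

113.1 deg C


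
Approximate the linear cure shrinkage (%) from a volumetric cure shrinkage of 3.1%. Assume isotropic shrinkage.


Linear shrinkage ≈ vol_shrink/3 = 3.1/3 = 1.033%

1.033%


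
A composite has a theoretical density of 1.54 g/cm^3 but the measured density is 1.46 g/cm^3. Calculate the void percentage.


Void% = (rho_theo - rho_actual)/rho_theo * 100 = (1.54 - 1.46)/1.54 * 100 = 5.19%

5.19%


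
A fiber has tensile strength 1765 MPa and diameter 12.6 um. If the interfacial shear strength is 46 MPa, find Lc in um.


Lc = sigma_f * d / (2 * tau_i) = 1765 * 12.6 / (2 * 46) = 241.7 um

241.7 um


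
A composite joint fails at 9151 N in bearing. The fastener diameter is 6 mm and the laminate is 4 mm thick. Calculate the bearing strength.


sigma_br = F/(d*h) = 9151/(6*4) = 381.3 MPa

381.3 MPa


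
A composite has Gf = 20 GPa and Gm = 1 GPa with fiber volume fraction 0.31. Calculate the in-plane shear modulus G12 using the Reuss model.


1/G12 = Vf/Gf + (1-Vf)/Gm = 0.31/20 + 0.69/1
G12 = 1.42 GPa

1.42 GPa


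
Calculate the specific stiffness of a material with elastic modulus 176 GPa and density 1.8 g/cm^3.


Specific stiffness = E/rho = 176/1.8 = 97.8 GPa/(g/cm^3)

97.8 GPa/(g/cm^3)


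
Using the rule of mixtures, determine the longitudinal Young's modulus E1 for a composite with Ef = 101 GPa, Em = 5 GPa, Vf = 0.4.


E1 = Ef*Vf + Em*(1-Vf) = 101*0.4 + 5*0.6 = 43.4 GPa

43.4 GPa


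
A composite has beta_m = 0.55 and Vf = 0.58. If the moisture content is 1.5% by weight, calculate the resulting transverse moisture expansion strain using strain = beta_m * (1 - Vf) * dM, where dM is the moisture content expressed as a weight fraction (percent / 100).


dM = 1.5/100 = 0.015
strain = beta_m * (1-Vf) * dM = 0.55 * 0.42 * 0.015 = 0.003465

0.003465


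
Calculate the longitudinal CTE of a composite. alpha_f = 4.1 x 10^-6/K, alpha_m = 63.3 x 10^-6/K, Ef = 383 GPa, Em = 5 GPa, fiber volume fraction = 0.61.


E1 = Ef*Vf + Em*(1-Vf) = 235.58
alpha_1 = (alpha_f*Ef*Vf + alpha_m*Em*(1-Vf))/E1 = 4.59 x 10^-6/K

4.59 x 10^-6/K


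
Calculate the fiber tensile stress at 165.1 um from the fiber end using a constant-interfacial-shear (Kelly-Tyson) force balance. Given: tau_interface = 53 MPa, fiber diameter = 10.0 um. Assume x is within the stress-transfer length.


Force balance: sigma_f * (pi*d^2/4) = tau * (pi*d) * x  ->  sigma_f = 4 * tau * x / d
sigma_f = 4 * 53 * 165.1 / 10.0 = 3500.1 MPa

3500.1 MPa


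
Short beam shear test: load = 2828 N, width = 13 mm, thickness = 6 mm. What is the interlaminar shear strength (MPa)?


ILSS = 3F/(4bh) = 3*2828/(4*13*6) = 27.19 MPa

27.19 MPa


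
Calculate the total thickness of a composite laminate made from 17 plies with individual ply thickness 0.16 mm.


h = n * t_ply = 17 * 0.16 = 2.72 mm

2.72 mm


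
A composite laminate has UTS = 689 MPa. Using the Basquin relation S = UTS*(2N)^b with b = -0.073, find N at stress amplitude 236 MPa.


N = 0.5 * (S/UTS)^(1/b) = 0.5 * (236/689)^(1/-0.073) = 1.1832e+06 cycles

1.1832e+06 cycles


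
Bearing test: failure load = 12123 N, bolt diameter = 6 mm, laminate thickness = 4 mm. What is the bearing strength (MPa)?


sigma_br = F/(d*h) = 12123/(6*4) = 505.1 MPa

505.1 MPa


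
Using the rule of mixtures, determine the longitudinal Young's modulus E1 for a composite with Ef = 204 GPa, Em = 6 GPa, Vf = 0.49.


E1 = Ef*Vf + Em*(1-Vf) = 204*0.49 + 6*0.51 = 103.02 GPa

103.02 GPa


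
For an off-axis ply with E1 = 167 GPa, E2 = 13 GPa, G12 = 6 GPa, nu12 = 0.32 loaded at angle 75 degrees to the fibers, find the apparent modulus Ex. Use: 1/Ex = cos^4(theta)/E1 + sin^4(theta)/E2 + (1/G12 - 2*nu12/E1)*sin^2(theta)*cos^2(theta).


cos^4(75) = 0.004487, sin^4(75) = 0.870513, sin^2(75)*cos^2(75) = 0.0625
1/G12 - 2*nu12/E1 = 1/6 - 2*0.32/167 = 0.162834 GPa^-1
1/Ex = 0.004487/167 + 0.870513/13 + 0.162834*0.0625 = 0.0771665 GPa^-1
Ex = 12.96 GPa

12.96 GPa


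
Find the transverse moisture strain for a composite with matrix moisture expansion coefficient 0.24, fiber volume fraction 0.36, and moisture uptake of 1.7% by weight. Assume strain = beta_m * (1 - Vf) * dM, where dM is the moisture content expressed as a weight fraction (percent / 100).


dM = 1.7/100 = 0.017
strain = beta_m * (1-Vf) * dM = 0.24 * 0.64 * 0.017 = 0.0026112

0.0026112


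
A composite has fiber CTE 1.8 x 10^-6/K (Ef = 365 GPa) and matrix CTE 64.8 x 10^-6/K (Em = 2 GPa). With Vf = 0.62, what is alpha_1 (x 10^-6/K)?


E1 = Ef*Vf + Em*(1-Vf) = 227.06
alpha_1 = (alpha_f*Ef*Vf + alpha_m*Em*(1-Vf))/E1 = 2.01 x 10^-6/K

2.01 x 10^-6/K


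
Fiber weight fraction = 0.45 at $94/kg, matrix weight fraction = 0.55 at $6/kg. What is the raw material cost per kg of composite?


Cost = cost_f*Wf + cost_m*Wm = 94*0.45 + 6*0.55 = $45.6/kg

$45.6/kg


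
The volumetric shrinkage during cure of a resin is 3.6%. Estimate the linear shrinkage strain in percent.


Linear shrinkage ≈ vol_shrink/3 = 3.6/3 = 1.2%

1.2%


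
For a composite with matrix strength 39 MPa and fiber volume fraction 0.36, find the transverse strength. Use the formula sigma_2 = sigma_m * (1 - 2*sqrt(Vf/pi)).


factor = 1 - 2*sqrt(0.36/pi) = 0.323
sigma_2 = 39 * 0.323 = 12.6 MPa

12.6 MPa


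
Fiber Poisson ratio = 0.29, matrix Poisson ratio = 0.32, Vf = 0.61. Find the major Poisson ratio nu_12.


nu_12 = nu_f*Vf + nu_m*(1-Vf) = 0.29*0.61 + 0.32*0.39 = 0.3017

0.3017


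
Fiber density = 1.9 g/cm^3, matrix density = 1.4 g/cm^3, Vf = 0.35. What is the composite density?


rho_c = rho_f*Vf + rho_m*(1-Vf) = 1.9*0.35 + 1.4*0.65 = 1.575 g/cm^3

1.575 g/cm^3


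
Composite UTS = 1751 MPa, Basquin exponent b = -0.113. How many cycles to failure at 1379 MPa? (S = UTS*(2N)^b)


N = 0.5 * (S/UTS)^(1/b) = 0.5 * (1379/1751)^(1/-0.113) = 4.1387 cycles

4.1387 cycles


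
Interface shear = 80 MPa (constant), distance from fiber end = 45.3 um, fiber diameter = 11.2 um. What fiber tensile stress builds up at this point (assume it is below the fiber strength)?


Force balance: sigma_f * (pi*d^2/4) = tau * (pi*d) * x  ->  sigma_f = 4 * tau * x / d
sigma_f = 4 * 80 * 45.3 / 11.2 = 1294.3 MPa

1294.3 MPa


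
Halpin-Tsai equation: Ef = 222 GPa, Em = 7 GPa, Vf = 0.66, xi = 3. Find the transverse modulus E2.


eta = (Ef/Em - 1)/(Ef/Em + xi) = (31.7143 - 1)/(31.7143 + 3) = 0.8848
E2 = Em*(1+xi*eta*Vf)/(1-eta*Vf) = 46.3 GPa

46.3 GPa


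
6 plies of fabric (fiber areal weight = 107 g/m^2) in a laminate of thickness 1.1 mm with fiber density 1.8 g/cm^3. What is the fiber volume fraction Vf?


Vf = n * FAW / (rho_f * h * 1000) = 6 * 107 / (1.8 * 1.1 * 1000) = 0.3242

0.3242


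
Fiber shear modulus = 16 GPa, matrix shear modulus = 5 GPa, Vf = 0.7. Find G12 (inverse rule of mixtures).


1/G12 = Vf/Gf + (1-Vf)/Gm = 0.7/16 + 0.3/5
G12 = 9.64 GPa

9.64 GPa


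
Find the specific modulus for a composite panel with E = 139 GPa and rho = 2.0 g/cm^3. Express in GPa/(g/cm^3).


Specific stiffness = E/rho = 139/2.0 = 69.5 GPa/(g/cm^3)

69.5 GPa/(g/cm^3)


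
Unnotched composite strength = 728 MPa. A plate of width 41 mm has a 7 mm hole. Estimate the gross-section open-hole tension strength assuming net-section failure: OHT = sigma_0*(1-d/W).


OHT = sigma_0*(1-d/W) = 728*(1-7/41) = 603.7 MPa

603.7 MPa


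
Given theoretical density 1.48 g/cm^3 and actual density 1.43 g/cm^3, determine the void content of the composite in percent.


Void% = (rho_theo - rho_actual)/rho_theo * 100 = (1.48 - 1.43)/1.48 * 100 = 3.38%

3.38%


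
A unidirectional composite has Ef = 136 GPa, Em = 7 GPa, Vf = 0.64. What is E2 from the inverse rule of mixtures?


1/E2 = Vf/Ef + (1-Vf)/Em = 0.64/136 + 0.36/7
E2 = 17.81 GPa

17.81 GPa


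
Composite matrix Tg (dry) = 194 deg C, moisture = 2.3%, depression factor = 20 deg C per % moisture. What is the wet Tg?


Tg_wet = Tg_dry - k*moisture = 194 - 20*2.3 = 148.0 deg C

148.0 deg C


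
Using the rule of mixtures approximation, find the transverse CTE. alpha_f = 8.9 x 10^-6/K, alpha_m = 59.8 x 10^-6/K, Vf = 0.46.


alpha_2 = alpha_f*Vf + alpha_m*(1-Vf) = 8.9*0.46 + 59.8*0.54 = 36.4 x 10^-6/K

36.4 x 10^-6/K


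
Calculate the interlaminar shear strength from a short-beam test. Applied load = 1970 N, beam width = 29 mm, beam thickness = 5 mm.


ILSS = 3F/(4bh) = 3*1970/(4*29*5) = 10.19 MPa

10.19 MPa


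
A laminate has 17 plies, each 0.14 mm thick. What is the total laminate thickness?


h = n * t_ply = 17 * 0.14 = 2.38 mm

2.38 mm


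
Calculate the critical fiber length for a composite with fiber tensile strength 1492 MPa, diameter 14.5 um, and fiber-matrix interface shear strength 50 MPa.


Lc = sigma_f * d / (2 * tau_i) = 1492 * 14.5 / (2 * 50) = 216.3 um

216.3 um


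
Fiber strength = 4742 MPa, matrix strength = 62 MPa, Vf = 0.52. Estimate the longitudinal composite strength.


sigma_1 = sigma_f*Vf + sigma_m*(1-Vf) = 4742*0.52 + 62*0.48 = 2495.6 MPa

2495.6 MPa


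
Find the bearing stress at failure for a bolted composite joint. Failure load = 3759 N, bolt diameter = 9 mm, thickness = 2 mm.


sigma_br = F/(d*h) = 3759/(9*2) = 208.8 MPa

208.8 MPa


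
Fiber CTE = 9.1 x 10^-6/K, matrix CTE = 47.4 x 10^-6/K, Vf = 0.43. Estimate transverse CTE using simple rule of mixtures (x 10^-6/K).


alpha_2 = alpha_f*Vf + alpha_m*(1-Vf) = 9.1*0.43 + 47.4*0.57 = 30.9 x 10^-6/K

30.9 x 10^-6/K


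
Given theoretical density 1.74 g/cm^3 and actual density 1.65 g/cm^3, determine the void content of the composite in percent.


Void% = (rho_theo - rho_actual)/rho_theo * 100 = (1.74 - 1.65)/1.74 * 100 = 5.17%

5.17%


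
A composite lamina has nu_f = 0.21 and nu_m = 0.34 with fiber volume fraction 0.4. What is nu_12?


nu_12 = nu_f*Vf + nu_m*(1-Vf) = 0.21*0.4 + 0.34*0.6 = 0.288

0.288


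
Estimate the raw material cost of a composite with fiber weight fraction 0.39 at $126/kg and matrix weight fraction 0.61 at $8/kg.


Cost = cost_f*Wf + cost_m*Wm = 126*0.39 + 8*0.61 = $54.02/kg

$54.02/kg


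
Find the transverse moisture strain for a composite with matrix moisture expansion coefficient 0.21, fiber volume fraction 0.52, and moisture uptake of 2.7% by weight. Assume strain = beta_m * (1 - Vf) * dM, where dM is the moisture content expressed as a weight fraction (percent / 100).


dM = 2.7/100 = 0.027
strain = beta_m * (1-Vf) * dM = 0.21 * 0.48 * 0.027 = 0.0027216

0.0027216


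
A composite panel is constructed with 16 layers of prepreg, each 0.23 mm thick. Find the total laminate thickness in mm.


h = n * t_ply = 16 * 0.23 = 3.68 mm

3.68 mm


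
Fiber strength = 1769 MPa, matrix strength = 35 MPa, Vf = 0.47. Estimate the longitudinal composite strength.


sigma_1 = sigma_f*Vf + sigma_m*(1-Vf) = 1769*0.47 + 35*0.53 = 850.0 MPa

850.0 MPa


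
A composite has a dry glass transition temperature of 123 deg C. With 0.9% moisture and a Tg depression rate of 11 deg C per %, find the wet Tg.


Tg_wet = Tg_dry - k*moisture = 123 - 11*0.9 = 113.1 deg C

113.1 deg C


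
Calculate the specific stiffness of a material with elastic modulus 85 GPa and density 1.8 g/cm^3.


Specific stiffness = E/rho = 85/1.8 = 47.2 GPa/(g/cm^3)

47.2 GPa/(g/cm^3)


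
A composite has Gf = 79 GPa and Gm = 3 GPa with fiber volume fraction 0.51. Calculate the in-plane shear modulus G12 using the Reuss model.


1/G12 = Vf/Gf + (1-Vf)/Gm = 0.51/79 + 0.49/3
G12 = 5.89 GPa

5.89 GPa


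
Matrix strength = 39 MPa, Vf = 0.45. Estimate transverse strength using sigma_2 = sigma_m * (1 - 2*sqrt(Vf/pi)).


factor = 1 - 2*sqrt(0.45/pi) = 0.2431
sigma_2 = 39 * 0.2431 = 9.48 MPa

9.48 MPa


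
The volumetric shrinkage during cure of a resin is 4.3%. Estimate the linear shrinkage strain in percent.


Linear shrinkage ≈ vol_shrink/3 = 4.3/3 = 1.433%

1.433%


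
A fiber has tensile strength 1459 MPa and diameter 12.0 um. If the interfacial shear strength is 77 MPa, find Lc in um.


Lc = sigma_f * d / (2 * tau_i) = 1459 * 12.0 / (2 * 77) = 113.7 um

113.7 um


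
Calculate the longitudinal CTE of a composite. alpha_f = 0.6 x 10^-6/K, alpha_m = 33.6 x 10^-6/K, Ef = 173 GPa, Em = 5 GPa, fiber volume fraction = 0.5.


E1 = Ef*Vf + Em*(1-Vf) = 89.0
alpha_1 = (alpha_f*Ef*Vf + alpha_m*Em*(1-Vf))/E1 = 1.53 x 10^-6/K

1.53 x 10^-6/K


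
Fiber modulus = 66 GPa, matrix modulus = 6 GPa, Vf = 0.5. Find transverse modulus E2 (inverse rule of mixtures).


1/E2 = Vf/Ef + (1-Vf)/Em = 0.5/66 + 0.5/6
E2 = 11.0 GPa

11.0 GPa


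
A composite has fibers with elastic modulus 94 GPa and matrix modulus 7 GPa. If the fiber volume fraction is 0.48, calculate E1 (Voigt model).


E1 = Ef*Vf + Em*(1-Vf) = 94*0.48 + 7*0.52 = 48.76 GPa

48.76 GPa


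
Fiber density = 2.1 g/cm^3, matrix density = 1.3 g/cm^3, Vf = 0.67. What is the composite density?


rho_c = rho_f*Vf + rho_m*(1-Vf) = 2.1*0.67 + 1.3*0.33 = 1.836 g/cm^3

1.836 g/cm^3


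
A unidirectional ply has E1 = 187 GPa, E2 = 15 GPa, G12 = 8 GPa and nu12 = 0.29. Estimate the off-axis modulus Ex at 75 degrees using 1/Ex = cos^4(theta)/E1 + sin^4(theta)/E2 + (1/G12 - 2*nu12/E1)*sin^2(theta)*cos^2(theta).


cos^4(75) = 0.004487, sin^4(75) = 0.870513, sin^2(75)*cos^2(75) = 0.0625
1/G12 - 2*nu12/E1 = 1/8 - 2*0.29/187 = 0.121898 GPa^-1
1/Ex = 0.004487/187 + 0.870513/15 + 0.121898*0.0625 = 0.0656768 GPa^-1
Ex = 15.23 GPa

15.23 GPa


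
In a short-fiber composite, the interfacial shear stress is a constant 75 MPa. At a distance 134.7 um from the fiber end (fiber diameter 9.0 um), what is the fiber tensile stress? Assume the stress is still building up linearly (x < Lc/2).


Force balance: sigma_f * (pi*d^2/4) = tau * (pi*d) * x  ->  sigma_f = 4 * tau * x / d
sigma_f = 4 * 75 * 134.7 / 9.0 = 4490.0 MPa

4490.0 MPa


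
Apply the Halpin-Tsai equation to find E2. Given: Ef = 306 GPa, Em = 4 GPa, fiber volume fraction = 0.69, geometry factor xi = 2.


eta = (Ef/Em - 1)/(Ef/Em + xi) = (76.5 - 1)/(76.5 + 2) = 0.9618
E2 = Em*(1+xi*eta*Vf)/(1-eta*Vf) = 27.68 GPa

27.68 GPa


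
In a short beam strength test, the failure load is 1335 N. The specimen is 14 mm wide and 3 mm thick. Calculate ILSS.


ILSS = 3F/(4bh) = 3*1335/(4*14*3) = 23.84 MPa

23.84 MPa


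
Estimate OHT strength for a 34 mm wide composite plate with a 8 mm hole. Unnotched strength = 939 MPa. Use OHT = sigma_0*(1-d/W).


OHT = sigma_0*(1-d/W) = 939*(1-8/34) = 718.1 MPa

718.1 MPa


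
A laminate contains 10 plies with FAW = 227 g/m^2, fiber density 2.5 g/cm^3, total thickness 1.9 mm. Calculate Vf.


Vf = n * FAW / (rho_f * h * 1000) = 10 * 227 / (2.5 * 1.9 * 1000) = 0.4779

0.4779


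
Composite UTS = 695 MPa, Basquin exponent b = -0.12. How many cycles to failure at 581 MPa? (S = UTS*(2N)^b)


N = 0.5 * (S/UTS)^(1/b) = 0.5 * (581/695)^(1/-0.12) = 2.2252 cycles

2.2252 cycles


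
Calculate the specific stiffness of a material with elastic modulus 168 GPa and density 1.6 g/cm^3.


Specific stiffness = E/rho = 168/1.6 = 105.0 GPa/(g/cm^3)

105.0 GPa/(g/cm^3)


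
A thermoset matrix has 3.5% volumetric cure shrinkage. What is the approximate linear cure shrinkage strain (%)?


Linear shrinkage ≈ vol_shrink/3 = 3.5/3 = 1.167%

1.167%


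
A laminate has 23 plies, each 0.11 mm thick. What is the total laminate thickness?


h = n * t_ply = 23 * 0.11 = 2.53 mm

2.53 mm


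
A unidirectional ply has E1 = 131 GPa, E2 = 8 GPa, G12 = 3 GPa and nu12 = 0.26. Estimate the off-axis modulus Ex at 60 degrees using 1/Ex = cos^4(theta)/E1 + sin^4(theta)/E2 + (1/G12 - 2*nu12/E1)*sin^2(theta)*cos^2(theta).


cos^4(60) = 0.0625, sin^4(60) = 0.5625, sin^2(60)*cos^2(60) = 0.1875
1/G12 - 2*nu12/E1 = 1/3 - 2*0.26/131 = 0.329364 GPa^-1
1/Ex = 0.0625/131 + 0.5625/8 + 0.329364*0.1875 = 0.1325453 GPa^-1
Ex = 7.54 GPa

7.54 GPa


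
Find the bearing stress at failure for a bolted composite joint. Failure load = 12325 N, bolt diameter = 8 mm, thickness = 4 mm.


sigma_br = F/(d*h) = 12325/(8*4) = 385.2 MPa

385.2 MPa


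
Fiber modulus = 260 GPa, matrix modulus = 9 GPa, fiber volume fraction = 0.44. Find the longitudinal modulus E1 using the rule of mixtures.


E1 = Ef*Vf + Em*(1-Vf) = 260*0.44 + 9*0.56 = 119.44 GPa

119.44 GPa


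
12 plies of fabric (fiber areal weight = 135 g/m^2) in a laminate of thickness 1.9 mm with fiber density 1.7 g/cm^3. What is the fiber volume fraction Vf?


Vf = n * FAW / (rho_f * h * 1000) = 12 * 135 / (1.7 * 1.9 * 1000) = 0.5015

0.5015


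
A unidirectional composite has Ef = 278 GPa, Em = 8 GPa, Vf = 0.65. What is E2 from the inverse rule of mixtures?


1/E2 = Vf/Ef + (1-Vf)/Em = 0.65/278 + 0.35/8
E2 = 21.7 GPa

21.7 GPa


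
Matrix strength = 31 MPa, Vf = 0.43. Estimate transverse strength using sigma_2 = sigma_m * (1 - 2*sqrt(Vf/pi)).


factor = 1 - 2*sqrt(0.43/pi) = 0.2601
sigma_2 = 31 * 0.2601 = 8.06 MPa

8.06 MPa


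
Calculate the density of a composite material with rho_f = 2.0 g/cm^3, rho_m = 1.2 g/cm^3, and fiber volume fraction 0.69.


rho_c = rho_f*Vf + rho_m*(1-Vf) = 2.0*0.69 + 1.2*0.31 = 1.752 g/cm^3

1.752 g/cm^3


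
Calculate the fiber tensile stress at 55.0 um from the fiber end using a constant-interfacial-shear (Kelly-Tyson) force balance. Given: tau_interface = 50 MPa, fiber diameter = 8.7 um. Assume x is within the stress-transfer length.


Force balance: sigma_f * (pi*d^2/4) = tau * (pi*d) * x  ->  sigma_f = 4 * tau * x / d
sigma_f = 4 * 50 * 55.0 / 8.7 = 1264.4 MPa

1264.4 MPa


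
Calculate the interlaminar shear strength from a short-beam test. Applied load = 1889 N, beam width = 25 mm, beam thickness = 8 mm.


ILSS = 3F/(4bh) = 3*1889/(4*25*8) = 7.08 MPa

7.08 MPa


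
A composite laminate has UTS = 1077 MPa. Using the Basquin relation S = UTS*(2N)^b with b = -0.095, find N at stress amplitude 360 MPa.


N = 0.5 * (S/UTS)^(1/b) = 0.5 * (360/1077)^(1/-0.095) = 51119.0369 cycles

51119.0369 cycles


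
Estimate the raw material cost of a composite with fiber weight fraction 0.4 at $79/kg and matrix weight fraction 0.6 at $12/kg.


Cost = cost_f*Wf + cost_m*Wm = 79*0.4 + 12*0.6 = $38.8/kg

$38.8/kg


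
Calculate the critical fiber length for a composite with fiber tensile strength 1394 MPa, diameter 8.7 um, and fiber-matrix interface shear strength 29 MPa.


Lc = sigma_f * d / (2 * tau_i) = 1394 * 8.7 / (2 * 29) = 209.1 um

209.1 um


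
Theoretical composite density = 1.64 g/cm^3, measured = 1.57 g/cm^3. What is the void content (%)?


Void% = (rho_theo - rho_actual)/rho_theo * 100 = (1.64 - 1.57)/1.64 * 100 = 4.27%

4.27%


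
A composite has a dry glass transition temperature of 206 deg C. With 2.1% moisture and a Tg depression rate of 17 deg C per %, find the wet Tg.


Tg_wet = Tg_dry - k*moisture = 206 - 17*2.1 = 170.3 deg C

170.3 deg C


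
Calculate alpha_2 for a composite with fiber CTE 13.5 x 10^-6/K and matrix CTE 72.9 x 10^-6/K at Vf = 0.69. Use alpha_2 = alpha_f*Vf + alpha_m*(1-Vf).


alpha_2 = alpha_f*Vf + alpha_m*(1-Vf) = 13.5*0.69 + 72.9*0.31 = 31.9 x 10^-6/K

31.9 x 10^-6/K


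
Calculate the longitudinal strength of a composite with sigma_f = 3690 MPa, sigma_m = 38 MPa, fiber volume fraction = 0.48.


sigma_1 = sigma_f*Vf + sigma_m*(1-Vf) = 3690*0.48 + 38*0.52 = 1791.0 MPa

1791.0 MPa


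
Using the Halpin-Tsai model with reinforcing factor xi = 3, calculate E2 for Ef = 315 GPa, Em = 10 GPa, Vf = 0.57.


eta = (Ef/Em - 1)/(Ef/Em + xi) = (31.5 - 1)/(31.5 + 3) = 0.8841
E2 = Em*(1+xi*eta*Vf)/(1-eta*Vf) = 50.63 GPa

50.63 GPa


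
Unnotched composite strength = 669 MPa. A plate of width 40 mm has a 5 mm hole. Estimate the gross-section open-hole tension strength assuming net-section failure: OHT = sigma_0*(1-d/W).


OHT = sigma_0*(1-d/W) = 669*(1-5/40) = 585.4 MPa

585.4 MPa


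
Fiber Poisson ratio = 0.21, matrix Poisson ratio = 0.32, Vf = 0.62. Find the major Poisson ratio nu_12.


nu_12 = nu_f*Vf + nu_m*(1-Vf) = 0.21*0.62 + 0.32*0.38 = 0.2518

0.2518


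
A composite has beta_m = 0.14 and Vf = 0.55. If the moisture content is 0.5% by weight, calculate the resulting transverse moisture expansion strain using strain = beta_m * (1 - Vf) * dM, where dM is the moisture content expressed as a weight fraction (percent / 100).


dM = 0.5/100 = 0.005
strain = beta_m * (1-Vf) * dM = 0.14 * 0.45 * 0.005 = 0.000315

0.000315


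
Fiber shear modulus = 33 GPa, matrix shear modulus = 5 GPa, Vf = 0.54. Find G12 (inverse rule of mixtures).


1/G12 = Vf/Gf + (1-Vf)/Gm = 0.54/33 + 0.46/5
G12 = 9.23 GPa

9.23 GPa


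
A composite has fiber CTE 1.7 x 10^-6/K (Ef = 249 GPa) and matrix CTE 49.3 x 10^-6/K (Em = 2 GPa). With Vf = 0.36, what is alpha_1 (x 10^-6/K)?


E1 = Ef*Vf + Em*(1-Vf) = 90.92
alpha_1 = (alpha_f*Ef*Vf + alpha_m*Em*(1-Vf))/E1 = 2.37 x 10^-6/K

2.37 x 10^-6/K


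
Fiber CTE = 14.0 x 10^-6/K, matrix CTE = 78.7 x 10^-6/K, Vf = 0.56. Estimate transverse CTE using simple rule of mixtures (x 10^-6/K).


alpha_2 = alpha_f*Vf + alpha_m*(1-Vf) = 14.0*0.56 + 78.7*0.44 = 42.5 x 10^-6/K

42.5 x 10^-6/K


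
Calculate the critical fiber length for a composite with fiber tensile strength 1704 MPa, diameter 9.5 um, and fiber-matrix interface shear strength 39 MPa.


Lc = sigma_f * d / (2 * tau_i) = 1704 * 9.5 / (2 * 39) = 207.5 um

207.5 um
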